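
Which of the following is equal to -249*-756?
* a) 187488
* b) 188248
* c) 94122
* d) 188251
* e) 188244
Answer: e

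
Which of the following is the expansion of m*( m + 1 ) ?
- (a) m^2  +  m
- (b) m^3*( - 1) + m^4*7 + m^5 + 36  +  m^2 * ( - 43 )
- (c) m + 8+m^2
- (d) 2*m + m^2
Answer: a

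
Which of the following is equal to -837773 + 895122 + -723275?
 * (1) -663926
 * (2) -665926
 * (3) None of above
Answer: 2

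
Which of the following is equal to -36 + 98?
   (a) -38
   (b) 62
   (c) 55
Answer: b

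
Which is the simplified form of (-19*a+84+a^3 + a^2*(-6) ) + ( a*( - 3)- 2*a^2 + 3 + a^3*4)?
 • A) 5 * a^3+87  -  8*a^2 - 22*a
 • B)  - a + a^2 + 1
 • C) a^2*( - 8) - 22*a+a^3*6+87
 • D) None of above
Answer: A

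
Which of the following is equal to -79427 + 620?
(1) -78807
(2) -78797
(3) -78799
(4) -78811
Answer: 1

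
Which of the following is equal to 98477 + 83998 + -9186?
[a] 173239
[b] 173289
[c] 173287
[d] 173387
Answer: b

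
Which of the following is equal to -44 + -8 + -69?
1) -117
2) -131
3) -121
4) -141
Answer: 3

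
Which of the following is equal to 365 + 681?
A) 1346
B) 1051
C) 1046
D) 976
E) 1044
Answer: C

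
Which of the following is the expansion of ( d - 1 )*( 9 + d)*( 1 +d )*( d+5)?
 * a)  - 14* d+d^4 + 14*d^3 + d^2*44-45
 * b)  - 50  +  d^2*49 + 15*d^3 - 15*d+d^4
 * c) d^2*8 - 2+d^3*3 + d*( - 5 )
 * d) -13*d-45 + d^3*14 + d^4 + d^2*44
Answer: a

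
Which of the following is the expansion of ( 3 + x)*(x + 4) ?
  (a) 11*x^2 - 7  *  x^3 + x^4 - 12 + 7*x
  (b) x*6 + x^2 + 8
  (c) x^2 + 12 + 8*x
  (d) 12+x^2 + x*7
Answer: d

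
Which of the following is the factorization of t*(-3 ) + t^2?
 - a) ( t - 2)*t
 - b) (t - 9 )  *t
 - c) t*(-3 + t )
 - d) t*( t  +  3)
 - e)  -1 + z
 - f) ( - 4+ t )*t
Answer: c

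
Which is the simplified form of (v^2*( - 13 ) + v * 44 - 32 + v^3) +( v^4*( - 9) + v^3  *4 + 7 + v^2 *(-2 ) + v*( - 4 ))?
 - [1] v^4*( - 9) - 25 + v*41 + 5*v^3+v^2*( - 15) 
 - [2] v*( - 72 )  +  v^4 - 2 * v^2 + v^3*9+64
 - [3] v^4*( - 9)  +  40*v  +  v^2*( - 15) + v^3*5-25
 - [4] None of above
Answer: 3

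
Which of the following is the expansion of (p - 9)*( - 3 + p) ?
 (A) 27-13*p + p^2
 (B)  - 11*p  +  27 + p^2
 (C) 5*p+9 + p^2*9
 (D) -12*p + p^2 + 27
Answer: D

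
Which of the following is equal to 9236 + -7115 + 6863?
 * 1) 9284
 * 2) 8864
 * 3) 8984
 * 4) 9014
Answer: 3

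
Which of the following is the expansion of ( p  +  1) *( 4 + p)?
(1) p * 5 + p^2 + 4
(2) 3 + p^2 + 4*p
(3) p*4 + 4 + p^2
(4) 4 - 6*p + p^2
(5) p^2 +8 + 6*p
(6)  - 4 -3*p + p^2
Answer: 1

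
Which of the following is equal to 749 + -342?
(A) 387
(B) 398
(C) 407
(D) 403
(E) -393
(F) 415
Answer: C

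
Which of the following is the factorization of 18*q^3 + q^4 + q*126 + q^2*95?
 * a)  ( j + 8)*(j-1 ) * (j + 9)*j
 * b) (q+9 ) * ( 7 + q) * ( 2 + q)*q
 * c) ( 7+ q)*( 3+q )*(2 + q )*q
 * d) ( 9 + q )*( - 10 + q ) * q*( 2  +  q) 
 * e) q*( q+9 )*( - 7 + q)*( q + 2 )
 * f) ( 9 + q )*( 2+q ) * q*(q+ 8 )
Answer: b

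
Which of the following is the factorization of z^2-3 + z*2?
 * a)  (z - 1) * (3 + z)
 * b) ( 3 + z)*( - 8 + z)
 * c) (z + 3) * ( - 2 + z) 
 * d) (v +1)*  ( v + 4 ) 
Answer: a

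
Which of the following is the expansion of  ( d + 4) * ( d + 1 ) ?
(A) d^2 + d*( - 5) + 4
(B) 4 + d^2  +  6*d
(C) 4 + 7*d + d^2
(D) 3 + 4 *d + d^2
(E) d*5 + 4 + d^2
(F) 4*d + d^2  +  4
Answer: E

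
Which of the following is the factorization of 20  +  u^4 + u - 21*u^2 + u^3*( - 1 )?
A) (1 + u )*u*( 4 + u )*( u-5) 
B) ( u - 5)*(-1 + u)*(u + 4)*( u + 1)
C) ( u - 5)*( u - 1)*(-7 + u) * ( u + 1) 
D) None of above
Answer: B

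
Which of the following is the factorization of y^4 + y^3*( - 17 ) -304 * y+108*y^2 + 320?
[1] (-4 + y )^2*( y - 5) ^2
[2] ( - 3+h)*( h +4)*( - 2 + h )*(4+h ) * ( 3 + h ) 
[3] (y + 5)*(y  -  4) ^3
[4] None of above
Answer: 4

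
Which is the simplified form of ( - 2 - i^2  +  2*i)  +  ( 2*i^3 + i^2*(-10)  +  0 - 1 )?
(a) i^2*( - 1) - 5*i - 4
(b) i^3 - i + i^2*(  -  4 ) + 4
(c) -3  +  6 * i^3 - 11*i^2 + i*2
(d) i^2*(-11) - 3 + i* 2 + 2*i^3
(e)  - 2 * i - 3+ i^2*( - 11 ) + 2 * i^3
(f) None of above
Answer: d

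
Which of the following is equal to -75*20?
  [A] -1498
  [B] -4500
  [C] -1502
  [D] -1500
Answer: D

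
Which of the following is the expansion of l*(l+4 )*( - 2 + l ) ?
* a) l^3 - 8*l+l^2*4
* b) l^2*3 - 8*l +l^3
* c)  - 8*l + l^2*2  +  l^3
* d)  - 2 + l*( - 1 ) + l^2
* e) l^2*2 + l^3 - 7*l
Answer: c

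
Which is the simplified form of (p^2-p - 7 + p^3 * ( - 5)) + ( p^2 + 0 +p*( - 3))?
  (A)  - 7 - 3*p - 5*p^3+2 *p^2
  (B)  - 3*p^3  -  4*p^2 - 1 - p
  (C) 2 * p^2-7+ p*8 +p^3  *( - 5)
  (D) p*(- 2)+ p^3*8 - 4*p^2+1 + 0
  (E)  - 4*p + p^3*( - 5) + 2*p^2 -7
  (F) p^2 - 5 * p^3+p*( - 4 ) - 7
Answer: E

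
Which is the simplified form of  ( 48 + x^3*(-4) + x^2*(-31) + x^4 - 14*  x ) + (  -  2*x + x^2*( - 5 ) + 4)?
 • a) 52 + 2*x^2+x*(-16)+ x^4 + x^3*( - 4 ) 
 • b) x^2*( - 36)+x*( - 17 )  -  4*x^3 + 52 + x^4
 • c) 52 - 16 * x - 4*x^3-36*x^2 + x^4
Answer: c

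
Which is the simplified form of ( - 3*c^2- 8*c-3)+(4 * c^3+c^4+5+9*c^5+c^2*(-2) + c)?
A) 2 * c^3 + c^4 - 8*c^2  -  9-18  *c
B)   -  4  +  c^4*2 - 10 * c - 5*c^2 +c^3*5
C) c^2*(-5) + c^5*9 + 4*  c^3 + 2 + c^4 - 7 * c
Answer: C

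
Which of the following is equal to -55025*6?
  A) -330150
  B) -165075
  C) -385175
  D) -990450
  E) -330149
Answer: A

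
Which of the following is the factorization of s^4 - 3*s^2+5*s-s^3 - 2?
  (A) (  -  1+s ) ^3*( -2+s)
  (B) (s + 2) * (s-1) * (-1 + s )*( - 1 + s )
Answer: B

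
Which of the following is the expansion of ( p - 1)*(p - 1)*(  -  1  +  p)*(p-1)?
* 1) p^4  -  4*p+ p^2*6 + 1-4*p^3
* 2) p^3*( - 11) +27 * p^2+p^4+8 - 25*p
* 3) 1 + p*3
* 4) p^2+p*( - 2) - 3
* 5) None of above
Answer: 1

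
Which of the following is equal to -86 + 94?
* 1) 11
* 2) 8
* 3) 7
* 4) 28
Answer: 2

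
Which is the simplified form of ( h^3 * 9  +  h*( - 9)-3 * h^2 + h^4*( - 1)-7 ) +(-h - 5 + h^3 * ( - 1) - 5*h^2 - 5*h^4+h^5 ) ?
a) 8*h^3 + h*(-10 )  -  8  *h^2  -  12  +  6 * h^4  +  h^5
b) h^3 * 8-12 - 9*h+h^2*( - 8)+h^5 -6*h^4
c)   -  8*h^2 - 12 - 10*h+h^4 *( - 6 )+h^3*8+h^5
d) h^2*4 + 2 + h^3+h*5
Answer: c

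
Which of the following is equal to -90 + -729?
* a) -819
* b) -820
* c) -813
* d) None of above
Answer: a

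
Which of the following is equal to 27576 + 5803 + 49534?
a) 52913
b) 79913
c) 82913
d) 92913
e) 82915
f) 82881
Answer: c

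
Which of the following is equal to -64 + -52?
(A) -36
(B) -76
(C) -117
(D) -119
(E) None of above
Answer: E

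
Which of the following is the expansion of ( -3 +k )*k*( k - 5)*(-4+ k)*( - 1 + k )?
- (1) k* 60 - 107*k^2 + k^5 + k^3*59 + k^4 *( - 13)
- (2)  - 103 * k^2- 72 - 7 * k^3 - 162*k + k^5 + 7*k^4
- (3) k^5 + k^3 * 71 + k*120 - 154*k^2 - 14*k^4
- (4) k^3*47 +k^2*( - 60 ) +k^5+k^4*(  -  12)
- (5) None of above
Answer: 1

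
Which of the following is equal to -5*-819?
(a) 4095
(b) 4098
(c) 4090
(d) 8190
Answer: a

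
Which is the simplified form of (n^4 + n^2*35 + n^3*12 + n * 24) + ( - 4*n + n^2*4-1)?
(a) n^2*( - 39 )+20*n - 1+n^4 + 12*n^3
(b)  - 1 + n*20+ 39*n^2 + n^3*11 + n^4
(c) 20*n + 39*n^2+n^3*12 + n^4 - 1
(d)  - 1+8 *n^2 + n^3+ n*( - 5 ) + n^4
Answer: c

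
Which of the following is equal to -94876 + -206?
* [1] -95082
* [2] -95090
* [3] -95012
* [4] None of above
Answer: 1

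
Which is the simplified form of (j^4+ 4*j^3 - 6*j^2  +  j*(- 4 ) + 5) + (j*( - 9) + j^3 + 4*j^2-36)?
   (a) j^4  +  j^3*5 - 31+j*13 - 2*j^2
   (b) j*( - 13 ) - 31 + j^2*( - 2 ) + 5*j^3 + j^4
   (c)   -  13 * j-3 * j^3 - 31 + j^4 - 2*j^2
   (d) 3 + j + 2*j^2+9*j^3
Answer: b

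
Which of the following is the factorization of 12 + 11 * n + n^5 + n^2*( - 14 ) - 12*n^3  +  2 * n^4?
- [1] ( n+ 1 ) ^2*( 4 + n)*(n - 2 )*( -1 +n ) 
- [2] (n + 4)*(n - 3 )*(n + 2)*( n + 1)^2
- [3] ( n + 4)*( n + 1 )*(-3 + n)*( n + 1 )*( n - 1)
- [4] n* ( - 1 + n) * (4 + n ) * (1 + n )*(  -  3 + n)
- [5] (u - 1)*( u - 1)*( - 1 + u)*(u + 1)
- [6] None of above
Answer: 3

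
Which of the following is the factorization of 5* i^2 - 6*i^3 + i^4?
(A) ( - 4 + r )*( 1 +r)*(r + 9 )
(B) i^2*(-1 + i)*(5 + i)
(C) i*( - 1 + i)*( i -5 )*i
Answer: C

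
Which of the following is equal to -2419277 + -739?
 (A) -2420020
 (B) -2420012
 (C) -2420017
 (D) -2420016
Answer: D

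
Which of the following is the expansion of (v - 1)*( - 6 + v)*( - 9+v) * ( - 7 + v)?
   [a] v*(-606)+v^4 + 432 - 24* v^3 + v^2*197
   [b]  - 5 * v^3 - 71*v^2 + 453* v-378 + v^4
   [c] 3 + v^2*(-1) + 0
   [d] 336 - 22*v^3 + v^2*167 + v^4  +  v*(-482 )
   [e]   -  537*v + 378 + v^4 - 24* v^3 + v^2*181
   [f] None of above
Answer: f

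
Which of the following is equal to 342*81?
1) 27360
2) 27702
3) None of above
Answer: 2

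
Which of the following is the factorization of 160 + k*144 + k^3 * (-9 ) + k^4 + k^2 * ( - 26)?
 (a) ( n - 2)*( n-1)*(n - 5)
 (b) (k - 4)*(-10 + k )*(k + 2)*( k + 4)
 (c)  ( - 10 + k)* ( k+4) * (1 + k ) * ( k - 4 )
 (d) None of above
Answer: c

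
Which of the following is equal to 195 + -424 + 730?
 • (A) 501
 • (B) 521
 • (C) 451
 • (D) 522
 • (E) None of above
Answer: A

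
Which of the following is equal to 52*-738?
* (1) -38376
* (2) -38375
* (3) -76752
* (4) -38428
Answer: 1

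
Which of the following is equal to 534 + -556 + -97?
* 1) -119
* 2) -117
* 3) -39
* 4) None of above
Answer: 1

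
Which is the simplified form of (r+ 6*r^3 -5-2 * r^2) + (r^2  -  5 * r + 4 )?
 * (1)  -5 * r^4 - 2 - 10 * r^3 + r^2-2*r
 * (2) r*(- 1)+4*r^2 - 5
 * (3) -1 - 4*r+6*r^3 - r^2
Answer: 3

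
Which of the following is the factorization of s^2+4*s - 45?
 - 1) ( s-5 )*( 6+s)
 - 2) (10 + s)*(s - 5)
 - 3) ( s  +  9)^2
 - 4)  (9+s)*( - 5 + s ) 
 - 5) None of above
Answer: 4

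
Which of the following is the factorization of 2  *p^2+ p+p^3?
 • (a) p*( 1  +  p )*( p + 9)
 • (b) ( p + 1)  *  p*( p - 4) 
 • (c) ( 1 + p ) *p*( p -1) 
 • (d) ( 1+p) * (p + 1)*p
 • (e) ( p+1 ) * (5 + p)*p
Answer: d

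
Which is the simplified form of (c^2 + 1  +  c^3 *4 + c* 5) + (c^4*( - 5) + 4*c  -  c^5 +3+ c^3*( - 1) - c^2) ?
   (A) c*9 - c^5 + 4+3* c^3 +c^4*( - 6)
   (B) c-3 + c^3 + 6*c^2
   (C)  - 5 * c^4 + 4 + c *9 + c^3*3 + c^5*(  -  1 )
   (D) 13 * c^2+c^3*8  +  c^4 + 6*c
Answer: C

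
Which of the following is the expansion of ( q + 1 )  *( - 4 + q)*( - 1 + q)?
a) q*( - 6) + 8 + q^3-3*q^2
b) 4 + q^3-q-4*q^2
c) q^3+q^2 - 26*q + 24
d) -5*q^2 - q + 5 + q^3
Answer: b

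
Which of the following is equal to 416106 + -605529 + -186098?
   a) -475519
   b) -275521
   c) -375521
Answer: c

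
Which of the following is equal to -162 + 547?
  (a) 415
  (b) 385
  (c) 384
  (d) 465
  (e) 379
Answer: b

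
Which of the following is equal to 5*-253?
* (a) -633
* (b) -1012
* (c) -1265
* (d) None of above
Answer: c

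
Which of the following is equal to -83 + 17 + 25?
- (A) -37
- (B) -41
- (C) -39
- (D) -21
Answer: B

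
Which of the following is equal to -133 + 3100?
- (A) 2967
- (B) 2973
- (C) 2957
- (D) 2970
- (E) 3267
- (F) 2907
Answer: A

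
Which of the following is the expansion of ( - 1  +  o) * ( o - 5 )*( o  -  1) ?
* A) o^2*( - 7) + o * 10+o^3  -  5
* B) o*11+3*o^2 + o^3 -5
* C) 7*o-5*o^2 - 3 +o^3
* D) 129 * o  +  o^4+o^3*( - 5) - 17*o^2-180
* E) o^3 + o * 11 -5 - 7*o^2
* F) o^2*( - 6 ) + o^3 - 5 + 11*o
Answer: E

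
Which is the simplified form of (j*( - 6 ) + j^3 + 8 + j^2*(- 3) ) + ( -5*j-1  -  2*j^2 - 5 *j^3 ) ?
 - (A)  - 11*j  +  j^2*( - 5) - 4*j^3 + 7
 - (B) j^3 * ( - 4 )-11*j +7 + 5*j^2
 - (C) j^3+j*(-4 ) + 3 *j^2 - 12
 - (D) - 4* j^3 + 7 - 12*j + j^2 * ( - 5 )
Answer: A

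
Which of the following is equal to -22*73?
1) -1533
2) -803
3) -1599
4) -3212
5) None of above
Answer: 5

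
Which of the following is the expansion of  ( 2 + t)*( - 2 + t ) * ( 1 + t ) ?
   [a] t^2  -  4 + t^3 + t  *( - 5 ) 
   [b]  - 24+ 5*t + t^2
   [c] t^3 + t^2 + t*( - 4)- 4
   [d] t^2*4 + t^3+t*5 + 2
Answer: c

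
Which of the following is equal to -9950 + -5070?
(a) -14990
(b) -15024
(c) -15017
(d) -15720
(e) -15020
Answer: e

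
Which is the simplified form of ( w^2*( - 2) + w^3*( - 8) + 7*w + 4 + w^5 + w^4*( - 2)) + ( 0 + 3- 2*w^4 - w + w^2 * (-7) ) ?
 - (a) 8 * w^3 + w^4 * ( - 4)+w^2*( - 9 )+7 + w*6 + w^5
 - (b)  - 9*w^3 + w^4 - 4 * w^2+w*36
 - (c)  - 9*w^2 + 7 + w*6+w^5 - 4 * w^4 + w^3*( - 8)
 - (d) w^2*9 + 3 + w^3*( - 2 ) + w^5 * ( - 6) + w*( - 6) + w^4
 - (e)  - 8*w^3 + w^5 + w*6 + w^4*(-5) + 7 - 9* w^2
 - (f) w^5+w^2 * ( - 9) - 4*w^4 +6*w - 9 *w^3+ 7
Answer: c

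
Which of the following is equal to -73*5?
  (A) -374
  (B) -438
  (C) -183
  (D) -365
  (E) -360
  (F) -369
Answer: D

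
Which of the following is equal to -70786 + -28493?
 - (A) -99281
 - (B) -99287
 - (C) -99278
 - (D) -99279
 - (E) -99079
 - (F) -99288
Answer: D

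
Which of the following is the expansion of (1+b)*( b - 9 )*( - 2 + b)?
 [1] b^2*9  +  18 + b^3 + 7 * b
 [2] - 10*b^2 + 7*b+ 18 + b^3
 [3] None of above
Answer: 2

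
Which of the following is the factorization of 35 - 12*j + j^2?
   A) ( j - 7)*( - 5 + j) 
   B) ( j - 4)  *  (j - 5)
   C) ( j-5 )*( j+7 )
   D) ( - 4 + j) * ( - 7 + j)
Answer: A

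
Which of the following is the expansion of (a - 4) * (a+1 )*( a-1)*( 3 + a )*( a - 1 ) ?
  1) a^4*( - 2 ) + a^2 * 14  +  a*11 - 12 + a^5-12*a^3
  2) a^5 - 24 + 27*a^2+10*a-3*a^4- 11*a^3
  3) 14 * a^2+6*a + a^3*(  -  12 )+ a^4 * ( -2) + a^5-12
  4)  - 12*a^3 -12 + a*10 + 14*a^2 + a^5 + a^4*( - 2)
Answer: 1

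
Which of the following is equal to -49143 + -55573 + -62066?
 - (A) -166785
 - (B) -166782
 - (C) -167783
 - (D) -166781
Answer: B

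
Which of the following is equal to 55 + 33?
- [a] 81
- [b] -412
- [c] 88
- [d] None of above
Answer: c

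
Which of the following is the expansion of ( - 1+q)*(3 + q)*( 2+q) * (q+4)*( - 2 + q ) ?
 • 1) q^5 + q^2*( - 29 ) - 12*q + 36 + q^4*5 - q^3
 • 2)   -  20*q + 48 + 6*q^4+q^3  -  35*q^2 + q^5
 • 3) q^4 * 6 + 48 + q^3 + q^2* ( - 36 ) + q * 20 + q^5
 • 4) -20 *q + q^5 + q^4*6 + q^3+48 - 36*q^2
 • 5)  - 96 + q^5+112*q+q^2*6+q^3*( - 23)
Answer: 4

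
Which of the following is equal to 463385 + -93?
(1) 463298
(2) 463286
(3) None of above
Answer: 3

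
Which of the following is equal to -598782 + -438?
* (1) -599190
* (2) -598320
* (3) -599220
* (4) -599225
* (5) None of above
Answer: 3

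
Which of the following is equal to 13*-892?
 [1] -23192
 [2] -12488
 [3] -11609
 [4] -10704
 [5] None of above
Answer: 5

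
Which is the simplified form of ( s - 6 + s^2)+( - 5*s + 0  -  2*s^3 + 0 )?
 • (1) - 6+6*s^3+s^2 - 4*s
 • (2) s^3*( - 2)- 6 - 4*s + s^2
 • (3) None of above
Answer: 2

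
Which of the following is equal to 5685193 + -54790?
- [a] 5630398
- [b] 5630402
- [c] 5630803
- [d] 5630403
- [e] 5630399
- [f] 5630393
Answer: d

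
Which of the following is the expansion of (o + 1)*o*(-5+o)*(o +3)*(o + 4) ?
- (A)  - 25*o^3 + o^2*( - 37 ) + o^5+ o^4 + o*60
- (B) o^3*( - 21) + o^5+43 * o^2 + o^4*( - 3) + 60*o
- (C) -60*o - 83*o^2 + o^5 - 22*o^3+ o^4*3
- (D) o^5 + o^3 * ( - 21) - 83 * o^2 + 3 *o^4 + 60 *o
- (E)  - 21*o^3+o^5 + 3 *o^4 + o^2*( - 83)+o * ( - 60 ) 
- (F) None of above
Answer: E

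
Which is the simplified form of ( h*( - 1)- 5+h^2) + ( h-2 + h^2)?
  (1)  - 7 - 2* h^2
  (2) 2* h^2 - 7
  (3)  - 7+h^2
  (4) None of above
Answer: 2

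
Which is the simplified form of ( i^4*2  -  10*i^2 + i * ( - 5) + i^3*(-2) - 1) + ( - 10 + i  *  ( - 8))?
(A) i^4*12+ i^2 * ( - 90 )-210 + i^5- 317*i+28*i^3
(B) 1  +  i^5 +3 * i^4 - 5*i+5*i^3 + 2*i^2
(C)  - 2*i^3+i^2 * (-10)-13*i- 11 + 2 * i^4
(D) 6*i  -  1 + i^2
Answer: C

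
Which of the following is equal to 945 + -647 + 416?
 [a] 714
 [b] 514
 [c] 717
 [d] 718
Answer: a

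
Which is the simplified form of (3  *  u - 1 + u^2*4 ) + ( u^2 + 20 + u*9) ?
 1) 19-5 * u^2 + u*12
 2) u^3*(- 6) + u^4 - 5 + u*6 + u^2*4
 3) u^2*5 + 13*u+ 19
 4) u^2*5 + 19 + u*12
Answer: 4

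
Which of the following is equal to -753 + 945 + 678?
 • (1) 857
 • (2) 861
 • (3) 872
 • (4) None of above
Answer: 4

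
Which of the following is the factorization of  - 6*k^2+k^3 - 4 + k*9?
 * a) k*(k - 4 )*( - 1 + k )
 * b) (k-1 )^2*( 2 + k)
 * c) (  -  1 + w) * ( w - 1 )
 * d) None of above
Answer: d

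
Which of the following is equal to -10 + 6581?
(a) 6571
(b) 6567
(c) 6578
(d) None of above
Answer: a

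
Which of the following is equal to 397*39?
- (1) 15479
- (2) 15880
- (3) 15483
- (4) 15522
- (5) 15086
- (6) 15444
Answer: 3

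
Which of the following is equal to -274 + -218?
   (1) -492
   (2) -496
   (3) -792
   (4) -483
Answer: 1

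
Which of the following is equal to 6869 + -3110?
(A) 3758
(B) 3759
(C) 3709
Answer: B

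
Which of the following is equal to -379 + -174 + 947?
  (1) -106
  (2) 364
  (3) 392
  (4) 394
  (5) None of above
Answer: 4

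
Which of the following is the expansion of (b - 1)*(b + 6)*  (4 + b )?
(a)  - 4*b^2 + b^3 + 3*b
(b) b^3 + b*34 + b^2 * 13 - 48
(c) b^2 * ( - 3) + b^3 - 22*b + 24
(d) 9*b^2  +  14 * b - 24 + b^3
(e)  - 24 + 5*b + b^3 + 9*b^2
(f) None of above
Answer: d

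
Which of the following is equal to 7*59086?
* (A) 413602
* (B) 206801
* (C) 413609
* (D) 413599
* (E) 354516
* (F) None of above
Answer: A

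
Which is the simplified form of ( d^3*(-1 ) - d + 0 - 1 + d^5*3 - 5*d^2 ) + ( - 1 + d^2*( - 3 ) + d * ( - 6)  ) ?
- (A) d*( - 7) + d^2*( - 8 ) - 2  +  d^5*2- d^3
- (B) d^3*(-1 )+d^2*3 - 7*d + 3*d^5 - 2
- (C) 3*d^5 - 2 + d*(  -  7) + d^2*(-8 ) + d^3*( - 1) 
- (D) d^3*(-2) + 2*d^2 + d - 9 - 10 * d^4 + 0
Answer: C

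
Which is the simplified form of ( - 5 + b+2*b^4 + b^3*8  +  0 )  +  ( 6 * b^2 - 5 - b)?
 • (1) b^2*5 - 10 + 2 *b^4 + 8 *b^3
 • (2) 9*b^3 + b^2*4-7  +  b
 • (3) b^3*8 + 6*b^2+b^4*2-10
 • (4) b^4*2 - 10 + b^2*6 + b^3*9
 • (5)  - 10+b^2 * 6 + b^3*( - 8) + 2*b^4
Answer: 3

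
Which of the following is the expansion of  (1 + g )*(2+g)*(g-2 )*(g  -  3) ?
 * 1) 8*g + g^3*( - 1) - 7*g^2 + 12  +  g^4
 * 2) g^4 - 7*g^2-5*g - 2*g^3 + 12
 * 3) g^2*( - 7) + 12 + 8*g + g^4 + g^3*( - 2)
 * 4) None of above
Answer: 3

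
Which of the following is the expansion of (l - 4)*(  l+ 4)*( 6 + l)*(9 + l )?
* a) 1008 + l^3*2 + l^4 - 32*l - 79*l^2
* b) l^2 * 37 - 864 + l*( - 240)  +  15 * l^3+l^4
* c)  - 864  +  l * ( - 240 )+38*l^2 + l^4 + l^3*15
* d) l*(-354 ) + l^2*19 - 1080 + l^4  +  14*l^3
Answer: c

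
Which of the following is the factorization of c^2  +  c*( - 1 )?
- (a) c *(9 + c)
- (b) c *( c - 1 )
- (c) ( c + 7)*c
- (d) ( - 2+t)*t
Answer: b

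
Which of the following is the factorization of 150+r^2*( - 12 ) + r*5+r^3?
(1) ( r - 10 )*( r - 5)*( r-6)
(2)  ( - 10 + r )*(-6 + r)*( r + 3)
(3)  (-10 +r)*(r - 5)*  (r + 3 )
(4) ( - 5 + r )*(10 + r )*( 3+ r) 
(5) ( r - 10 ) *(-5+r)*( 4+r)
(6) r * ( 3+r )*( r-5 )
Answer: 3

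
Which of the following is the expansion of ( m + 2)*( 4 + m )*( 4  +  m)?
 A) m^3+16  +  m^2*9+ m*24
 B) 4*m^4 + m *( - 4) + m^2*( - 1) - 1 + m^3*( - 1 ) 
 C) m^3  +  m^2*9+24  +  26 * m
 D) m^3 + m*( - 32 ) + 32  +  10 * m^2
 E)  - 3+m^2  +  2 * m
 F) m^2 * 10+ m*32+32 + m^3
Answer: F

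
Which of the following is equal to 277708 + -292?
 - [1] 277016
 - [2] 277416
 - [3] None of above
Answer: 2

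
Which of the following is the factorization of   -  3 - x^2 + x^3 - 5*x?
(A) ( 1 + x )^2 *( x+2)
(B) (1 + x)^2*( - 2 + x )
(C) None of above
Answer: C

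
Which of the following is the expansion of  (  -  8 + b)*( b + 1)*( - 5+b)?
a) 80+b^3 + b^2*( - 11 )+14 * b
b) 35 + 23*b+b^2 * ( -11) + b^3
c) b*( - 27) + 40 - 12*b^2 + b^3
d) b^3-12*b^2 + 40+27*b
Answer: d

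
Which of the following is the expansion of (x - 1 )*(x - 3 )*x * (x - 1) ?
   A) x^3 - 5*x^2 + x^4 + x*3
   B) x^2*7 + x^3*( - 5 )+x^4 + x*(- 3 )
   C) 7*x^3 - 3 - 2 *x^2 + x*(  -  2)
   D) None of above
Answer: B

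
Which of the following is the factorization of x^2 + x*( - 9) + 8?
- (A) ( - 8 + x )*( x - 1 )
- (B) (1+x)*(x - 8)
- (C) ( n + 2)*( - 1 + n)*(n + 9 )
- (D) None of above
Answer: A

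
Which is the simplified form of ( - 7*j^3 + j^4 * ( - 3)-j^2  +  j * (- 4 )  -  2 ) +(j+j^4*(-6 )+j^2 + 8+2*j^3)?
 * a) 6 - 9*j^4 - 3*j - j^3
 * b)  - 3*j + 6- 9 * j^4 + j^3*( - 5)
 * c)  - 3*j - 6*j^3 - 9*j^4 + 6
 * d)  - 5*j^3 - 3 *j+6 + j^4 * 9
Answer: b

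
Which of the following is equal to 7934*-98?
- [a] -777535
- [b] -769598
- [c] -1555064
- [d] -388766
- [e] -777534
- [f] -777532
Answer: f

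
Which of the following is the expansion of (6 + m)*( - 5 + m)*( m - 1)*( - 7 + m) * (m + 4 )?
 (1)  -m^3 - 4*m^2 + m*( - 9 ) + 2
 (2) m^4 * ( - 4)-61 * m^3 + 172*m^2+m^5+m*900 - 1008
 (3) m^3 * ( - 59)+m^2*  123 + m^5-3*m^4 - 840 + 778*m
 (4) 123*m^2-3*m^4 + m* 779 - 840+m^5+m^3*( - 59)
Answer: 3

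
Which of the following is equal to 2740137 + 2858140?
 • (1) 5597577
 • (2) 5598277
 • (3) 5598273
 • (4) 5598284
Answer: 2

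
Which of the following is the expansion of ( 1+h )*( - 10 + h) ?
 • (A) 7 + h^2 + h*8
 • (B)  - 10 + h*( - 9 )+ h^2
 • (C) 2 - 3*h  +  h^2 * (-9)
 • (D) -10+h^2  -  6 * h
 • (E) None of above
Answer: B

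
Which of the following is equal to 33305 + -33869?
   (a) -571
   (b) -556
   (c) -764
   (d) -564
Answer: d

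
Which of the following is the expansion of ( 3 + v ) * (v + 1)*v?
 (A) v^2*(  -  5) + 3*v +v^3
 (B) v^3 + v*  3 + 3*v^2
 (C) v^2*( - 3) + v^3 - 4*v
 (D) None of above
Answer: D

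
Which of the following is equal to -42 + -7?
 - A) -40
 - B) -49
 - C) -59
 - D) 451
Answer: B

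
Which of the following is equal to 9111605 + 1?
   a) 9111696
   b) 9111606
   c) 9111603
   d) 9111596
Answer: b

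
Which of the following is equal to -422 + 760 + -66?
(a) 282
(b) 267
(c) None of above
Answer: c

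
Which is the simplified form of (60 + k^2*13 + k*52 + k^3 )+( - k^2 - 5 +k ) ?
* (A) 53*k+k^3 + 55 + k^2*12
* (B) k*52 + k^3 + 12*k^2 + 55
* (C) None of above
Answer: A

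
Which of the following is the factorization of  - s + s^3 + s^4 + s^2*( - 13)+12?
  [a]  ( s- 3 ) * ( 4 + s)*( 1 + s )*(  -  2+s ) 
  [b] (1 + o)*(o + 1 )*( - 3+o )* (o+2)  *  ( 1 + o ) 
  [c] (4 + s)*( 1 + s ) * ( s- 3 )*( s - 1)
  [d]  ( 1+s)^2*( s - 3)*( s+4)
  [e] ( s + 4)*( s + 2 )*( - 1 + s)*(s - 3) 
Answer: c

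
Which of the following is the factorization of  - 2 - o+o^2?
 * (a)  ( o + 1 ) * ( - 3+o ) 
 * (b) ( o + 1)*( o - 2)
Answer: b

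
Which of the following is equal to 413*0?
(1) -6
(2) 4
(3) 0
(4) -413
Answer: 3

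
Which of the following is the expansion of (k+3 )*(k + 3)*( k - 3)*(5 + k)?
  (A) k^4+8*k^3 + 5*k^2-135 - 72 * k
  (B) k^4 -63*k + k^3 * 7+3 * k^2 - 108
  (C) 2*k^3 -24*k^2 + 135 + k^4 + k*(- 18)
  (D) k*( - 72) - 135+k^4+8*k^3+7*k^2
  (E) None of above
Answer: E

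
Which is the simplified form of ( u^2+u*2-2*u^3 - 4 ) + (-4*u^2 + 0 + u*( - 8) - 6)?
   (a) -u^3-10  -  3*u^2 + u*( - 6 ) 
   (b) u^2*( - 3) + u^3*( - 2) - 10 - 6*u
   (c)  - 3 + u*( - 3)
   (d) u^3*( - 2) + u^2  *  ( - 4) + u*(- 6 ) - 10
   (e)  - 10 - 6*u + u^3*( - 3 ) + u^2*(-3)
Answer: b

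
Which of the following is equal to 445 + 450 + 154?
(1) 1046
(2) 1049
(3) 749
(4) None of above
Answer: 2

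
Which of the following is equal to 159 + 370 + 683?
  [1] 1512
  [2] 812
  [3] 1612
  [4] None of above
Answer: 4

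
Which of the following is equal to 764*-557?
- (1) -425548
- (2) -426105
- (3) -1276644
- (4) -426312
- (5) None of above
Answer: 1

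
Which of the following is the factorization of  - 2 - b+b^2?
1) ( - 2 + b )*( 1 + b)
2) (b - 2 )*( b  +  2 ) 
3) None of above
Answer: 1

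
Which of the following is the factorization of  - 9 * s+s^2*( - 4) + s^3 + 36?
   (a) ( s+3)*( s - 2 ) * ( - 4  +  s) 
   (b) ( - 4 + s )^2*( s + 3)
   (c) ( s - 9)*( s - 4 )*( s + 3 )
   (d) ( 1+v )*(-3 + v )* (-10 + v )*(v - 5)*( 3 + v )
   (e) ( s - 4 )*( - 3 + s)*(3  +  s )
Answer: e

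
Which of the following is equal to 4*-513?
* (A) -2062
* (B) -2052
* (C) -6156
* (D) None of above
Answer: B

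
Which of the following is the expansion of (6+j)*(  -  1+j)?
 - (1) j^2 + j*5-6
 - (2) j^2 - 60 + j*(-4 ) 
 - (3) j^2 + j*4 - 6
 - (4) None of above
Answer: 1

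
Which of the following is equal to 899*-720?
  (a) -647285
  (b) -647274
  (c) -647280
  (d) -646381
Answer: c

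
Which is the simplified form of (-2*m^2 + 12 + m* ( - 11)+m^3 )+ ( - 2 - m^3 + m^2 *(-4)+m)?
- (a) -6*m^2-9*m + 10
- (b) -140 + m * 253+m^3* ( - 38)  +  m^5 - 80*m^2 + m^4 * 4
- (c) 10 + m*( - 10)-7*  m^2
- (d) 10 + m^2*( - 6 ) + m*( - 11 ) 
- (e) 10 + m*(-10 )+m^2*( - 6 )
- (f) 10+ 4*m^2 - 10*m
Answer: e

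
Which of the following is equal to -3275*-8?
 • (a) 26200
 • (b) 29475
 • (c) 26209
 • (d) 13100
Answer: a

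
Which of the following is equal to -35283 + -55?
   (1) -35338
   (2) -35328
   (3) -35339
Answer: 1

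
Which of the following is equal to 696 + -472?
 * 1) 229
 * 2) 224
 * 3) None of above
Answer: 2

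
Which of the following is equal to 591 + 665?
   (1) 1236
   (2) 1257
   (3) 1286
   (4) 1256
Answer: 4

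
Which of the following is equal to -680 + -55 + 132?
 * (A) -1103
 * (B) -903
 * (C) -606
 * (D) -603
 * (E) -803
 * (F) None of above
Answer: D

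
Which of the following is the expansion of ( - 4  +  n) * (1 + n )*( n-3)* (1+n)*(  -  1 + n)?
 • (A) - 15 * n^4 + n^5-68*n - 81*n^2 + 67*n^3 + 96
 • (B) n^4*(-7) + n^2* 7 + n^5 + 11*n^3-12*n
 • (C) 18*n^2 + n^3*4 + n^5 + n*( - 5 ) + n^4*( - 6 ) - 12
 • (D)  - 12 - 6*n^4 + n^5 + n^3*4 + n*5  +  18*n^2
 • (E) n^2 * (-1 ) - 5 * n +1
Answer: C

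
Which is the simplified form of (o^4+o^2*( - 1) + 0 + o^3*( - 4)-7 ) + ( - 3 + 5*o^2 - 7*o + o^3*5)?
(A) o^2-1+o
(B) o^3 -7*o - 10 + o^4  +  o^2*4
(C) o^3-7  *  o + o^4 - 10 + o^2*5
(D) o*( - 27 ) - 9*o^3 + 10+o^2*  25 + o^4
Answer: B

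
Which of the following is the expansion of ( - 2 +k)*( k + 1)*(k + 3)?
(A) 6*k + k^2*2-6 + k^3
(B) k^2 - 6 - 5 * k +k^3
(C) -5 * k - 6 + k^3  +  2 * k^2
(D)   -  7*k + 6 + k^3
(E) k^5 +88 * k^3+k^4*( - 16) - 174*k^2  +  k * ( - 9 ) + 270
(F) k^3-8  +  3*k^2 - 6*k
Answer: C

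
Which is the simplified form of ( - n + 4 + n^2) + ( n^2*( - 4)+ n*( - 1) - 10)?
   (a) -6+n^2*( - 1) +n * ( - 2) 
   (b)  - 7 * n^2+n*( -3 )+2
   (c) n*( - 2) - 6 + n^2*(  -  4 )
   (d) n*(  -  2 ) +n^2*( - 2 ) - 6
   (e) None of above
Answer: e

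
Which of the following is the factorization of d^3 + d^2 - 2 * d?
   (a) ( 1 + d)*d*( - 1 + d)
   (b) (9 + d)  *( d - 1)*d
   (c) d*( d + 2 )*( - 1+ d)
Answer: c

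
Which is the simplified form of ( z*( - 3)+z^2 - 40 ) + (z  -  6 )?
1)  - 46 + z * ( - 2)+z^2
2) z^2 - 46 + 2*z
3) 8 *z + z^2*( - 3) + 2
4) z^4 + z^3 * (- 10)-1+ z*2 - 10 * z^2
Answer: 1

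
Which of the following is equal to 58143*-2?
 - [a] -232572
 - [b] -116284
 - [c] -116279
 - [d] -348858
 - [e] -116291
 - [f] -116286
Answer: f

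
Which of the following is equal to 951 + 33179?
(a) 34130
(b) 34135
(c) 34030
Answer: a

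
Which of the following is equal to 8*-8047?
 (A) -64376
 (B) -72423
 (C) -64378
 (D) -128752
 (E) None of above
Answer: A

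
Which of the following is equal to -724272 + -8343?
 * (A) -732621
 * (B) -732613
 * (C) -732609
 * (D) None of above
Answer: D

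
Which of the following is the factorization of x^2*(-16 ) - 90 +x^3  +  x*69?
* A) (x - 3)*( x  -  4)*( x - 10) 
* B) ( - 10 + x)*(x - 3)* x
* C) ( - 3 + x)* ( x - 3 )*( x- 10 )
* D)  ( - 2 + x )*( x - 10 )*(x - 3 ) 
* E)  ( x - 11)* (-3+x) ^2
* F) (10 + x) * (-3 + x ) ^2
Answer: C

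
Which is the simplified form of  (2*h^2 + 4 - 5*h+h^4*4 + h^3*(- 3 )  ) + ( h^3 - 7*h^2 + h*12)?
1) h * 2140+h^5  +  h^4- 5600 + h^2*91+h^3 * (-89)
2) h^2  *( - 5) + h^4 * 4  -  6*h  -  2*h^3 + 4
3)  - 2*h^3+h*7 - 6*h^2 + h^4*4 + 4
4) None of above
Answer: 4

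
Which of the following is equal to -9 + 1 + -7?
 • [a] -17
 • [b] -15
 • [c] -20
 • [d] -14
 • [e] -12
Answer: b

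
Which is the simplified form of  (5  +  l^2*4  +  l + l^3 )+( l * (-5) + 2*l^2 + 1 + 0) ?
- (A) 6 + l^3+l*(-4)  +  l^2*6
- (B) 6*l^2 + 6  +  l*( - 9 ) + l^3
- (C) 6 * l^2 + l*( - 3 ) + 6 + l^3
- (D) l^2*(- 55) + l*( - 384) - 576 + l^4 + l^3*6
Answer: A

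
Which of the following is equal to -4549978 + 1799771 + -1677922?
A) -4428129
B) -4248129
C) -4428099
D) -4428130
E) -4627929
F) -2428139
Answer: A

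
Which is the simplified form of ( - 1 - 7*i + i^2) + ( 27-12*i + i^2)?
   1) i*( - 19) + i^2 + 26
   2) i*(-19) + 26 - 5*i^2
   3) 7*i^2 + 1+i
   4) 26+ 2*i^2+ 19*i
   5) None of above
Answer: 5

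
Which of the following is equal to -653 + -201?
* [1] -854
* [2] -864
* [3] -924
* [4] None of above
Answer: 1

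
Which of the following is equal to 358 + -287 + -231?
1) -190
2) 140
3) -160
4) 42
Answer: 3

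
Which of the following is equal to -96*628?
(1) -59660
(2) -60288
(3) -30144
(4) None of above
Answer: 2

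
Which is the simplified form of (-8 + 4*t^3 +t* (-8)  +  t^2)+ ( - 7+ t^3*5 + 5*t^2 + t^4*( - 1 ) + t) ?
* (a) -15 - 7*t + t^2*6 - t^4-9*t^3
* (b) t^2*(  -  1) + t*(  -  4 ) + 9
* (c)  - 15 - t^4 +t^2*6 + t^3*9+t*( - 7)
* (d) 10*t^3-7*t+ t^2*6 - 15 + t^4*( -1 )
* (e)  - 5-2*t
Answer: c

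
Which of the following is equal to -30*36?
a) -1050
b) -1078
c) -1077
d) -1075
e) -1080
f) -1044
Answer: e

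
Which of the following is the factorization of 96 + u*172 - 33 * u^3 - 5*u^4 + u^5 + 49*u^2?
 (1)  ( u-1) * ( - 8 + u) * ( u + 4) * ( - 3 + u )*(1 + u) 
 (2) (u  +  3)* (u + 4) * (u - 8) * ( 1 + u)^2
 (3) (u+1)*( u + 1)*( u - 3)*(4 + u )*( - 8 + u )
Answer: 3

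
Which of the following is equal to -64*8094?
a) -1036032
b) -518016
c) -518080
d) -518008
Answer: b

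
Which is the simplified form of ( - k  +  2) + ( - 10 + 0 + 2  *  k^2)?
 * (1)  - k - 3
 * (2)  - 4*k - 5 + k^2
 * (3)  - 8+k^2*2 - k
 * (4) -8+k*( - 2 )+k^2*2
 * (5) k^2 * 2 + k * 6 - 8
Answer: 3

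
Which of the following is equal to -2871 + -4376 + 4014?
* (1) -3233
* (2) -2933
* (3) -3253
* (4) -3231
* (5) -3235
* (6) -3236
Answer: 1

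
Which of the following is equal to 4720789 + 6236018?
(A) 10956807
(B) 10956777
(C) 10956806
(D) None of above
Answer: A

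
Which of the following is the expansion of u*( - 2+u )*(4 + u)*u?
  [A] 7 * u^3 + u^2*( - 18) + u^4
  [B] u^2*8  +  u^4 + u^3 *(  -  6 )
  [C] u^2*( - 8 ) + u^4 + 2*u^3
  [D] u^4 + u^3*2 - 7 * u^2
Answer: C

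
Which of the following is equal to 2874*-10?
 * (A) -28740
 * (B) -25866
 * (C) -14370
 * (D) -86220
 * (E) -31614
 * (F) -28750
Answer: A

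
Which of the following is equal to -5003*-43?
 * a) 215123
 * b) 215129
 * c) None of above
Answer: b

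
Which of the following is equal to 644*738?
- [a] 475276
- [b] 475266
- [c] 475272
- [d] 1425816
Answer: c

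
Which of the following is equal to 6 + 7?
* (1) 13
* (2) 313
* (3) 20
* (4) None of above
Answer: 1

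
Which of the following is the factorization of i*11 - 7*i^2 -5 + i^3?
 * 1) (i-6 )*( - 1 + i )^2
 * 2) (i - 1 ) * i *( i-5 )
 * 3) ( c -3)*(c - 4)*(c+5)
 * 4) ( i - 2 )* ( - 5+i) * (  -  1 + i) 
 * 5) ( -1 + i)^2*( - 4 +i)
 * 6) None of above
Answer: 6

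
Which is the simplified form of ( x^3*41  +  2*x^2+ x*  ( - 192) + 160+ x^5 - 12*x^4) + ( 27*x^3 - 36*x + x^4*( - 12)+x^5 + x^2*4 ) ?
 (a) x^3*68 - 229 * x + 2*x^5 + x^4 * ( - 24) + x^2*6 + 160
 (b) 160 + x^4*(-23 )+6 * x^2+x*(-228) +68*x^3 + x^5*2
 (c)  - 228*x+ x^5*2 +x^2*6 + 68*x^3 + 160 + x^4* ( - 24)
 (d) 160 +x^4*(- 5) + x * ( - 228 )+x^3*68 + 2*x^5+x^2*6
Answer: c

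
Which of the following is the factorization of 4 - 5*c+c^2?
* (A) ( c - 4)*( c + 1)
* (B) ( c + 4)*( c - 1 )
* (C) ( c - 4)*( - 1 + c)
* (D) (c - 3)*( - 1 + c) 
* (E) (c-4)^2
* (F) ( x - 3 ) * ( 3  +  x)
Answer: C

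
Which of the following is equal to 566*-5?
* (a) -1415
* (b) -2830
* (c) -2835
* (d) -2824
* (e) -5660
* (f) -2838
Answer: b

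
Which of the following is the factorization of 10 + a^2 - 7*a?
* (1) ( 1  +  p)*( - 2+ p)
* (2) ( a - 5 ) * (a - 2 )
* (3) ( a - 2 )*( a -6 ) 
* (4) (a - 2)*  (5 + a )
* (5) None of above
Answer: 2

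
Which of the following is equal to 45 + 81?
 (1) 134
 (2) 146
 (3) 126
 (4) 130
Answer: 3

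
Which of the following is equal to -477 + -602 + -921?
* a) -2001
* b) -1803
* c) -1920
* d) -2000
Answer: d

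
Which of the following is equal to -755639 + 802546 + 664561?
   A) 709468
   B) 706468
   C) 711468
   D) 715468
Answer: C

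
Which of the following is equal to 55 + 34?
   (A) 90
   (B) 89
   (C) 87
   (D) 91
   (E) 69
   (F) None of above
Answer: B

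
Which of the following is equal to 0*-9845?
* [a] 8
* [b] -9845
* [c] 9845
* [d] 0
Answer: d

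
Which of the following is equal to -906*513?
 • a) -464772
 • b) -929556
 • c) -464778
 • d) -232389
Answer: c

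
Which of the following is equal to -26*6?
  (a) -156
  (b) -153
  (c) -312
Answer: a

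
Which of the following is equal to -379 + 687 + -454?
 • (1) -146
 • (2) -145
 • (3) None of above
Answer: 1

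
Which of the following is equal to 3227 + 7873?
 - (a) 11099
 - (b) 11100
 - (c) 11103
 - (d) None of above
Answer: b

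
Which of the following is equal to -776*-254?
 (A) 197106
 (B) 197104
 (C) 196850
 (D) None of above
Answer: B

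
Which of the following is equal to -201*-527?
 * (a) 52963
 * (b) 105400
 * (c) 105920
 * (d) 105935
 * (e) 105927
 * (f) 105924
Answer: e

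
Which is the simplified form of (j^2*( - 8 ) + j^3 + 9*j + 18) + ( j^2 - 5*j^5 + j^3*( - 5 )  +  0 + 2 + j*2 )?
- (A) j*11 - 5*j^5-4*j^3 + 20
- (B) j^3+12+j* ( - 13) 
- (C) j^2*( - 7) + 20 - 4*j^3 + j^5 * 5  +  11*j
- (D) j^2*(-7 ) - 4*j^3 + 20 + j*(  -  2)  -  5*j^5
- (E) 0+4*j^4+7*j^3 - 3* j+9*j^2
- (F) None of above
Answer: F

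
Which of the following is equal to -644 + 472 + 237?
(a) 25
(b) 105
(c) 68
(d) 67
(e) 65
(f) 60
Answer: e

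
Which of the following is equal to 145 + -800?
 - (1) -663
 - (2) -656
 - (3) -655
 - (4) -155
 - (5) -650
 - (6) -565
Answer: 3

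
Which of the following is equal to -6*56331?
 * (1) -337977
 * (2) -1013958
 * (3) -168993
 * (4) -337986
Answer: 4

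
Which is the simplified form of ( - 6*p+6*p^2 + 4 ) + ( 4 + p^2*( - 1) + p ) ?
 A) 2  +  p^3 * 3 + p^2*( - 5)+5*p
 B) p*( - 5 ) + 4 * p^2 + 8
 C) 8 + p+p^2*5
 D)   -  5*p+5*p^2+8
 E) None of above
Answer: D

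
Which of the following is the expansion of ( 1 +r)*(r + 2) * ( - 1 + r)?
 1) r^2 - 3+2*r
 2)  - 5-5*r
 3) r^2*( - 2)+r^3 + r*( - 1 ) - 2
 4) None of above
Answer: 4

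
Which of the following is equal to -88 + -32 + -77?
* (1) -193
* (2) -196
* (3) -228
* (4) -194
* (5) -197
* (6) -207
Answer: 5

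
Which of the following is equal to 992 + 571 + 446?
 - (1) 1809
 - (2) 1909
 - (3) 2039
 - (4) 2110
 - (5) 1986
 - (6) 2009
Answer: 6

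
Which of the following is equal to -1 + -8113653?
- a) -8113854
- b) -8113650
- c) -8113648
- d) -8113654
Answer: d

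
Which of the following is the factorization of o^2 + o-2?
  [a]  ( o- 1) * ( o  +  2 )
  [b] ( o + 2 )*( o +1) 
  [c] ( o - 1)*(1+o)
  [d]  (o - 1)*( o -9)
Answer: a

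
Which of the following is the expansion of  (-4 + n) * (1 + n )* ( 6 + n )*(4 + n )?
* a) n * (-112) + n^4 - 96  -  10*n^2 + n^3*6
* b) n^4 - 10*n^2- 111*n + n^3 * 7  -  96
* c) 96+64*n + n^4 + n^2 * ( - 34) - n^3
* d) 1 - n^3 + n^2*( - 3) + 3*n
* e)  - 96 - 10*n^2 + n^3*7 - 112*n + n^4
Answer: e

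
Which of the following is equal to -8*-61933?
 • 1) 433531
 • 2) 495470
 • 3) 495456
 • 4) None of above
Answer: 4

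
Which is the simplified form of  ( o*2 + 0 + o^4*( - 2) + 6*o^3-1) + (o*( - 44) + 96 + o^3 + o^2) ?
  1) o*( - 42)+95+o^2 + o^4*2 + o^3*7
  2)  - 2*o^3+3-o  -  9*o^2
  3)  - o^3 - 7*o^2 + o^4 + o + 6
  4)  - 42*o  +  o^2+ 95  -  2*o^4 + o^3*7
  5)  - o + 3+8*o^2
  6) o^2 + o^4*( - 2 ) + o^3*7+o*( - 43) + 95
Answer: 4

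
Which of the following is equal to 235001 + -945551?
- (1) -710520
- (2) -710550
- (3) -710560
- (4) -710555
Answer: 2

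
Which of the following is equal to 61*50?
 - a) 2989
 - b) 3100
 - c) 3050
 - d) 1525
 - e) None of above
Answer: c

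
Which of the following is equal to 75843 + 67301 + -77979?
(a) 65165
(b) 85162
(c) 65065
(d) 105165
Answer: a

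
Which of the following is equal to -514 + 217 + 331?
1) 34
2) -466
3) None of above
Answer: 1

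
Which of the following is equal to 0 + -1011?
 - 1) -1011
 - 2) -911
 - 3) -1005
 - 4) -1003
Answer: 1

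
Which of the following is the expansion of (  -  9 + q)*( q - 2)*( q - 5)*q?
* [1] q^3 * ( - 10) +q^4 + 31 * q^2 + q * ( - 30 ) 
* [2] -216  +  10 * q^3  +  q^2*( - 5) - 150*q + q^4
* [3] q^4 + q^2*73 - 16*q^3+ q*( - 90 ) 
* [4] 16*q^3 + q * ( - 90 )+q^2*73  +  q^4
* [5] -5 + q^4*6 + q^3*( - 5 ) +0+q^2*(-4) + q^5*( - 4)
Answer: 3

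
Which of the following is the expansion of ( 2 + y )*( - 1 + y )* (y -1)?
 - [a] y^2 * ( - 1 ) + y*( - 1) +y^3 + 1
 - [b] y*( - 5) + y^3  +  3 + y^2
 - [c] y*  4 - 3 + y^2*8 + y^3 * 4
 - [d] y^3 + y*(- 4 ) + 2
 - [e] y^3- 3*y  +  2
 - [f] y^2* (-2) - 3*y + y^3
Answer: e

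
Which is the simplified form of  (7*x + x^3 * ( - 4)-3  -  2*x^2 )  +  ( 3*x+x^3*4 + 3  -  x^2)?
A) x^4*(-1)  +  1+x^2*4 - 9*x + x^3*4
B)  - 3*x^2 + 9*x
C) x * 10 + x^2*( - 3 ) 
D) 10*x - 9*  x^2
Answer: C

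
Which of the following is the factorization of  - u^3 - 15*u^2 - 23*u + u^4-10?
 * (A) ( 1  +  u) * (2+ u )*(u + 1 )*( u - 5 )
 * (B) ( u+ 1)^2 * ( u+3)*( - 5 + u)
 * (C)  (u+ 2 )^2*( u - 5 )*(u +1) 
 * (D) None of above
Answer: A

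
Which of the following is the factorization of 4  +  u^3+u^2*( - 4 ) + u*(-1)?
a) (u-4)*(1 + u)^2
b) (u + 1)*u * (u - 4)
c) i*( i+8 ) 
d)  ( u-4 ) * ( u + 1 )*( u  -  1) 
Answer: d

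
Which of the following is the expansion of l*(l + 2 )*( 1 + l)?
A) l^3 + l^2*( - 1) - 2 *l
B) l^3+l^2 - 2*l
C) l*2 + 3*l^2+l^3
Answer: C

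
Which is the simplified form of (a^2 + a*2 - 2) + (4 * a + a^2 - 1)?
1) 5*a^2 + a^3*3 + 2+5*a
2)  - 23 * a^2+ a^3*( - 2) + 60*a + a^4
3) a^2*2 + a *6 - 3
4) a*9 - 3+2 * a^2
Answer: 3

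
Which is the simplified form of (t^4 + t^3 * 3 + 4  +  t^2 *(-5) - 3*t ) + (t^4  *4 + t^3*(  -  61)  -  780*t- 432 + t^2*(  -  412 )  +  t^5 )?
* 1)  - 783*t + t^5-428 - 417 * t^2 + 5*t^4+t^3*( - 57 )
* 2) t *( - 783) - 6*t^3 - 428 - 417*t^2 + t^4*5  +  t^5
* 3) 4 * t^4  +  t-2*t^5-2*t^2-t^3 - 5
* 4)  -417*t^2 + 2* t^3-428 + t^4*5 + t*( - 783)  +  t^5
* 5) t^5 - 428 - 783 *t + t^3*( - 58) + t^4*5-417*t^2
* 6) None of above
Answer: 5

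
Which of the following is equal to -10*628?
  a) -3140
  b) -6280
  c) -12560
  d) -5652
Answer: b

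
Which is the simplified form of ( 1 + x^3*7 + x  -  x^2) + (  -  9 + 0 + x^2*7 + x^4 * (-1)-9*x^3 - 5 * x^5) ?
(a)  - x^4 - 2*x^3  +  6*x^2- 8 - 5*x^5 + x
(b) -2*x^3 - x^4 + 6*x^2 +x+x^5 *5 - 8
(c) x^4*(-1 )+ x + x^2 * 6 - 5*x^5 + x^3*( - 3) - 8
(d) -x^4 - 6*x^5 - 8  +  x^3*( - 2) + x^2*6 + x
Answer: a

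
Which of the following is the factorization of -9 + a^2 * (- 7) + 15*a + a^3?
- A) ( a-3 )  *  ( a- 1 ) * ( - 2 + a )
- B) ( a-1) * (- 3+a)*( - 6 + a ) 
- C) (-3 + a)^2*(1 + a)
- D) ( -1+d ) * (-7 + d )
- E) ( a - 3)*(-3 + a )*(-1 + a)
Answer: E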